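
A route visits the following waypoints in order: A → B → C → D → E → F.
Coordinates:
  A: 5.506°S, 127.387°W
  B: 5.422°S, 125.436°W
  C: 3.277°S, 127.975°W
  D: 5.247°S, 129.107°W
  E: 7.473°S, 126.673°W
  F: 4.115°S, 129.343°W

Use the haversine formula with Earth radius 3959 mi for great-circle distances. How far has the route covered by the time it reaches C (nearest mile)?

364 mi

Leg distances:
A→B: 134.3 mi  (cumulative 134.3 mi)
B→C: 229.3 mi  (cumulative 363.6 mi)
Cumulative distance at C ≈ 364 mi.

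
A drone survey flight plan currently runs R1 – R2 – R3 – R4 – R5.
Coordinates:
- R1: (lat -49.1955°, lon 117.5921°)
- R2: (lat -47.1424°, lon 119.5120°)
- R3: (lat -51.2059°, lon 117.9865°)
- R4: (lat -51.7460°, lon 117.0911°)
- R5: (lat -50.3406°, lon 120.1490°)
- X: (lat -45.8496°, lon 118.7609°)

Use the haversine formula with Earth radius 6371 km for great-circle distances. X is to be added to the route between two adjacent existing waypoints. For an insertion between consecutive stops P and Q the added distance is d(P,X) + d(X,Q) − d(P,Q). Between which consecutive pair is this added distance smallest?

Added distance for inserting X between each consecutive pair:
R1–R2: 268.0 km
R2–R3: 287.9 km
R3–R4: 1178.9 km
R4–R5: 912.0 km
Smallest added distance is 268.0 km, inserting between R1 and R2.

between R1 and R2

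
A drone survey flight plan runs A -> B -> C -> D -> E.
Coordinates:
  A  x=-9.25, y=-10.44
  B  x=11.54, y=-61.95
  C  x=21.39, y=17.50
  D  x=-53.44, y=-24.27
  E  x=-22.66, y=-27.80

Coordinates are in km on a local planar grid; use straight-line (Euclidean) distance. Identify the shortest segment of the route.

D–E

Leg distances:
A→B: 55.5 km
B→C: 80.1 km
C→D: 85.7 km
D→E: 31.0 km
The shortest leg is D–E at 31.0 km.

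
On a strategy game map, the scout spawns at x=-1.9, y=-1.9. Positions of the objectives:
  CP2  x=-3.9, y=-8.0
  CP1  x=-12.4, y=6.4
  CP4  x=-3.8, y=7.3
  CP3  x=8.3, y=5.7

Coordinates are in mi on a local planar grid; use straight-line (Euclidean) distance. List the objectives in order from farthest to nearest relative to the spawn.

CP1, CP3, CP4, CP2

Distances from the spawn:
CP1 x=-12.4, y=6.4: 13.4 mi
CP3 x=8.3, y=5.7: 12.7 mi
CP4 x=-3.8, y=7.3: 9.4 mi
CP2 x=-3.9, y=-8.0: 6.4 mi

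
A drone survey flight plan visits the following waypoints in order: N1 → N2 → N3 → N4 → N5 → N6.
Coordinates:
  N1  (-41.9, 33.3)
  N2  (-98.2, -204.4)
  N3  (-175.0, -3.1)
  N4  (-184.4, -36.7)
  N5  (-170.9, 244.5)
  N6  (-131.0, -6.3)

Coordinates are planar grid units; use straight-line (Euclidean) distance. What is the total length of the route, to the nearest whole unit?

Leg distances:
N1→N2: 244.3  (cumulative 244.3)
N2→N3: 215.5  (cumulative 459.7)
N3→N4: 34.9  (cumulative 494.6)
N4→N5: 281.5  (cumulative 776.1)
N5→N6: 254.0  (cumulative 1030.1)
Total route length ≈ 1030.

1030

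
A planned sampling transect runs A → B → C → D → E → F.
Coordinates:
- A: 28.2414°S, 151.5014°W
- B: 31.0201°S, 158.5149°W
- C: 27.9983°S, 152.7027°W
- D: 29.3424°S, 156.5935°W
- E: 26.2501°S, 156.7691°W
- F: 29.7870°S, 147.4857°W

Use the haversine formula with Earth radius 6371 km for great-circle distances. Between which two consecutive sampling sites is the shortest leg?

D–E

Leg distances:
A→B: 744.8 km
B→C: 655.0 km
C→D: 407.9 km
D→E: 344.3 km
E→F: 992.1 km
The shortest leg is D–E at 344.3 km.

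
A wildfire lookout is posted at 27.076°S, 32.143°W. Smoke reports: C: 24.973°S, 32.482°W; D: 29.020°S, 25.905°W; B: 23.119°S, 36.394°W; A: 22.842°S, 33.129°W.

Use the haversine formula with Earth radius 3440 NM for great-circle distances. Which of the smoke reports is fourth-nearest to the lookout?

D

Distance to each, sorted:
C: 127.6 NM
A: 259.8 NM
B: 331.4 NM
D: 350.5 NM
The fourth-nearest is D at 350.5 NM.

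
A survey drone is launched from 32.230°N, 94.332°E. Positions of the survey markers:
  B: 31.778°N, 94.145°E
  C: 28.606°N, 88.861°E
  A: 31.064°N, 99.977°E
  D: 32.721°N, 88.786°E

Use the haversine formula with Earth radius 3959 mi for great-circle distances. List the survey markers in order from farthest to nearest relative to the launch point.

Distances from the launch point:
C 28.606°N, 88.861°E: 411.0 mi
A 31.064°N, 99.977°E: 341.6 mi
D 32.721°N, 88.786°E: 325.0 mi
B 31.778°N, 94.145°E: 33.1 mi

C, A, D, B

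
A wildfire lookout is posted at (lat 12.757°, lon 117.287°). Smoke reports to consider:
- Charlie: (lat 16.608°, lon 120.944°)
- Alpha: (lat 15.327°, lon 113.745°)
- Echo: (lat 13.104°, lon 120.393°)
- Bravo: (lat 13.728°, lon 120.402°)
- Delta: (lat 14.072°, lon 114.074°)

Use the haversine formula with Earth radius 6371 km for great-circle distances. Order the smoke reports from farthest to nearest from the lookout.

Charlie, Alpha, Delta, Bravo, Echo

Computing each great-circle distance from (lat 12.757°, lon 117.287°):
Charlie (lat 16.608°, lon 120.944°): 581.4 km
Alpha (lat 15.327°, lon 113.745°): 477.1 km
Delta (lat 14.072°, lon 114.074°): 377.0 km
Bravo (lat 13.728°, lon 120.402°): 354.0 km
Echo (lat 13.104°, lon 120.393°): 338.8 km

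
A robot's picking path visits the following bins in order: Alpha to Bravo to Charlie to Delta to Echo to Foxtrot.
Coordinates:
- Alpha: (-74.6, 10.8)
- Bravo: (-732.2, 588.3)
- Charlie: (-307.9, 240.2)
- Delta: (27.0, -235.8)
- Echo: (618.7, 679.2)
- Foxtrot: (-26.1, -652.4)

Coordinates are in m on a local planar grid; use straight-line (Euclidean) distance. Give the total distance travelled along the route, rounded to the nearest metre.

Leg distances:
Alpha→Bravo: 875.2 m  (cumulative 875.2 m)
Bravo→Charlie: 548.8 m  (cumulative 1424.0 m)
Charlie→Delta: 582.0 m  (cumulative 2006.0 m)
Delta→Echo: 1089.6 m  (cumulative 3095.7 m)
Echo→Foxtrot: 1479.5 m  (cumulative 4575.2 m)
Total route length ≈ 4575 m.

4575 m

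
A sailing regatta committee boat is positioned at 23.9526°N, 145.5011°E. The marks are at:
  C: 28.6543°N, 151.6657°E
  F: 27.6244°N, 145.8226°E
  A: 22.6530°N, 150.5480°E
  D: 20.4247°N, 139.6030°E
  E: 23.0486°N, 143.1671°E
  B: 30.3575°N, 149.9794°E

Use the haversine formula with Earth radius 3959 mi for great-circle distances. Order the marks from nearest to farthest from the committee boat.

Distances from the committee boat:
E 23.0486°N, 143.1671°E: 160.5 mi
F 27.6244°N, 145.8226°E: 254.5 mi
A 22.6530°N, 150.5480°E: 332.6 mi
D 20.4247°N, 139.6030°E: 449.2 mi
C 28.6543°N, 151.6657°E: 501.2 mi
B 30.3575°N, 149.9794°E: 521.1 mi

E, F, A, D, C, B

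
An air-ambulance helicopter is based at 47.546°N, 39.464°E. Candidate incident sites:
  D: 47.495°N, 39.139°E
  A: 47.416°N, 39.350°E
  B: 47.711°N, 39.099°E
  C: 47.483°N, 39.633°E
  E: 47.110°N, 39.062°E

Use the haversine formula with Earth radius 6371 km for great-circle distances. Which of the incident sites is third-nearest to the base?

D

Distances from the base (47.546°N, 39.464°E):
C: 14.5 km
A: 16.8 km
D: 25.1 km
B: 32.9 km
E: 57.2 km
The third-nearest is D at 25.1 km.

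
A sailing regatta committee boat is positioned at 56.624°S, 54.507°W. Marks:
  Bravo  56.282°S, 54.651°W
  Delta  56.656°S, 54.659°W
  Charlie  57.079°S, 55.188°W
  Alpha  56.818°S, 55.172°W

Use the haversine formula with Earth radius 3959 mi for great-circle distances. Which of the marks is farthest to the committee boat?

Charlie

Distance to each, sorted:
Charlie: 40.6 mi
Alpha: 28.6 mi
Bravo: 24.3 mi
Delta: 6.2 mi
The farthest is Charlie at 40.6 mi.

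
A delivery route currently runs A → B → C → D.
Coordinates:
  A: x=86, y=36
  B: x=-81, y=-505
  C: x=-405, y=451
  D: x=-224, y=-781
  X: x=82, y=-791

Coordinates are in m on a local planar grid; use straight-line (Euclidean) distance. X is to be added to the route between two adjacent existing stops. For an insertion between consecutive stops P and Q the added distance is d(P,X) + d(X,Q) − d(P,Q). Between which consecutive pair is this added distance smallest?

between C and D

Added distance for inserting X between each consecutive pair:
A–B: 590.0 m
B–C: 653.8 m
C–D: 395.0 m
Smallest added distance is 395.0 m, inserting between C and D.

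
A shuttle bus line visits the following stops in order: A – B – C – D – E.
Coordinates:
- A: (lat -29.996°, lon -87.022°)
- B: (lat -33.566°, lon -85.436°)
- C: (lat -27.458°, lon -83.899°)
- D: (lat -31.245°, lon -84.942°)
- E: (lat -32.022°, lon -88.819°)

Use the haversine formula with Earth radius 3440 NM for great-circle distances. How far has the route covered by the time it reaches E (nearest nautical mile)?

1042 NM

Leg distances:
A→B: 229.1 NM  (cumulative 229.1 NM)
B→C: 375.2 NM  (cumulative 604.3 NM)
C→D: 233.8 NM  (cumulative 838.2 NM)
D→E: 203.6 NM  (cumulative 1041.7 NM)
Cumulative distance at E ≈ 1042 NM.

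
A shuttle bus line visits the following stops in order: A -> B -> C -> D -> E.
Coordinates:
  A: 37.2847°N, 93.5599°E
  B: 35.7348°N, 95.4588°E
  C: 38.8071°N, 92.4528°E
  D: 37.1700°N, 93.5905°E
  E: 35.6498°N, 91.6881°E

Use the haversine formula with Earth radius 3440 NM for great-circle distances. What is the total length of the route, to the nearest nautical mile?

606 NM

Leg distances:
A→B: 130.6 NM  (cumulative 130.6 NM)
B→C: 233.7 NM  (cumulative 364.3 NM)
C→D: 112.1 NM  (cumulative 476.4 NM)
D→E: 129.5 NM  (cumulative 605.9 NM)
Total route length ≈ 606 NM.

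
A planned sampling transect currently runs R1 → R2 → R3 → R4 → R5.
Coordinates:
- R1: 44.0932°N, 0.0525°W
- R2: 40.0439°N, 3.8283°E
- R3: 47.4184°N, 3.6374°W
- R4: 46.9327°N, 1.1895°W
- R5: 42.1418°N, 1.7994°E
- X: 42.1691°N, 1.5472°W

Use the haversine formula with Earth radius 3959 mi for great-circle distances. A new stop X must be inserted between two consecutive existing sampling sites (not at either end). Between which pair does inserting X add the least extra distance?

Added distance for inserting X between each consecutive pair:
R1–R2: 125.5 mi
R2–R3: 62.1 mi
R3–R4: 586.7 mi
R4–R5: 138.8 mi
Smallest added distance is 62.1 mi, inserting between R2 and R3.

between R2 and R3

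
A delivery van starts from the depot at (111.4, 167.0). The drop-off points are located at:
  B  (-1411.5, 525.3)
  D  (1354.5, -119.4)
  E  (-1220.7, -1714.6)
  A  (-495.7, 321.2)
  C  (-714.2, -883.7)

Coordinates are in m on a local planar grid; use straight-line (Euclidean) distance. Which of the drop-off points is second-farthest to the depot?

B

Distance to each, sorted:
E: 2305.4 m
B: 1564.5 m
C: 1336.3 m
D: 1275.7 m
A: 626.4 m
The second-farthest is B at 1564.5 m.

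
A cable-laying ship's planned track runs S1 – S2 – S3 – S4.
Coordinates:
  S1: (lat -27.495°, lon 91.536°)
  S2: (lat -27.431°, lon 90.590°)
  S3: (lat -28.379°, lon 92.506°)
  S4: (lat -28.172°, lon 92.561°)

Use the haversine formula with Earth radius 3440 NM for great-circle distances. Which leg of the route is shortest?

S3–S4

Leg distances:
S1→S2: 50.5 NM
S2→S3: 116.5 NM
S3→S4: 12.8 NM
The shortest leg is S3–S4 at 12.8 NM.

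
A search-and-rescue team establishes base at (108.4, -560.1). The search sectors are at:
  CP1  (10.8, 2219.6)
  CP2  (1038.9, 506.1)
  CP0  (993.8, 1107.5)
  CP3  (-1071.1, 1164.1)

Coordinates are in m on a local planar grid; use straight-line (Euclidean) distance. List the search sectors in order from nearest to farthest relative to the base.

Distances from the base:
CP2 (1038.9, 506.1): 1415.1 m
CP0 (993.8, 1107.5): 1888.1 m
CP3 (-1071.1, 1164.1): 2089.0 m
CP1 (10.8, 2219.6): 2781.4 m

CP2, CP0, CP3, CP1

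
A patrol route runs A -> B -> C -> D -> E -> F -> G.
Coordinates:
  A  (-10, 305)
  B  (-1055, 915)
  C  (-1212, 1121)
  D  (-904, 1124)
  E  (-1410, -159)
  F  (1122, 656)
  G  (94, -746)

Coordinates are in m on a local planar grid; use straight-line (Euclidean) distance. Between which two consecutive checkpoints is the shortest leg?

Leg distances:
A→B: 1210.0 m
B→C: 259.0 m
C→D: 308.0 m
D→E: 1379.2 m
E→F: 2659.9 m
F→G: 1738.5 m
The shortest leg is B–C at 259.0 m.

B–C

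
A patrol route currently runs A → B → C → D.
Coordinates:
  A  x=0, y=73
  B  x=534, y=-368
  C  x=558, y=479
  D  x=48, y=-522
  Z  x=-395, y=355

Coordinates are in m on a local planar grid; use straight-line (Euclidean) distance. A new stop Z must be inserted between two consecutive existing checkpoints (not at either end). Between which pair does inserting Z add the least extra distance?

between C and D

Added distance for inserting Z between each consecutive pair:
A–B: 970.0 m
B–C: 1290.9 m
C–D: 820.1 m
Smallest added distance is 820.1 m, inserting between C and D.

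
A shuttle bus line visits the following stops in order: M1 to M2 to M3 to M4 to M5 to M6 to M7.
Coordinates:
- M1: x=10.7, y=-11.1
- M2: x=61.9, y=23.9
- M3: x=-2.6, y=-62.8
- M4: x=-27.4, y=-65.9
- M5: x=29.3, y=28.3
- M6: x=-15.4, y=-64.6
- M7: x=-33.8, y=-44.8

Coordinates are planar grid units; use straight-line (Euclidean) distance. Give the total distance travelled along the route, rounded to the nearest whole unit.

Leg distances:
M1→M2: 62.0  (cumulative 62.0)
M2→M3: 108.1  (cumulative 170.1)
M3→M4: 25.0  (cumulative 195.1)
M4→M5: 109.9  (cumulative 305.0)
M5→M6: 103.1  (cumulative 408.1)
M6→M7: 27.0  (cumulative 435.1)
Total route length ≈ 435.

435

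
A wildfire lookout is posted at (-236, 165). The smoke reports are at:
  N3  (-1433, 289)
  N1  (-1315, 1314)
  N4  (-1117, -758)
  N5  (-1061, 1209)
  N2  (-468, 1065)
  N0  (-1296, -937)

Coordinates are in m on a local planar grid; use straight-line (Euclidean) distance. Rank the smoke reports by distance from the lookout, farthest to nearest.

Computing each straight-line distance from (-236, 165):
N1 (-1315, 1314): 1576.2 m
N0 (-1296, -937): 1529.1 m
N5 (-1061, 1209): 1330.6 m
N4 (-1117, -758): 1276.0 m
N3 (-1433, 289): 1203.4 m
N2 (-468, 1065): 929.4 m

N1, N0, N5, N4, N3, N2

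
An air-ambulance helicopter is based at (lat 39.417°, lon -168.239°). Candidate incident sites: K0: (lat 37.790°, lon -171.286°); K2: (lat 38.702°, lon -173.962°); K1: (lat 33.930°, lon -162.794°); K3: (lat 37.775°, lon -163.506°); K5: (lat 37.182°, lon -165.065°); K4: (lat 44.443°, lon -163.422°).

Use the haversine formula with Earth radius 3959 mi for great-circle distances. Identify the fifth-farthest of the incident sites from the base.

Distance to each, sorted:
K1: 484.4 mi
K4: 426.3 mi
K2: 311.0 mi
K3: 279.6 mi
K5: 231.2 mi
K0: 199.3 mi
The fifth-farthest is K5 at 231.2 mi.

K5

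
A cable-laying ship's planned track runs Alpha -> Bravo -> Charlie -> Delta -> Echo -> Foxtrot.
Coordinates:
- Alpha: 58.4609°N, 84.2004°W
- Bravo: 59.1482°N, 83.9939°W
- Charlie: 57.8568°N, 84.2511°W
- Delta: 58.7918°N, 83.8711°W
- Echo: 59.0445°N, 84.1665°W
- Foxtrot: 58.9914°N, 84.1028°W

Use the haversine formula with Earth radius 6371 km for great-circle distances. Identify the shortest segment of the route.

Leg distances:
Alpha→Bravo: 77.3 km
Bravo→Charlie: 144.4 km
Charlie→Delta: 106.3 km
Delta→Echo: 32.8 km
Echo→Foxtrot: 6.9 km
The shortest leg is Echo–Foxtrot at 6.9 km.

Echo–Foxtrot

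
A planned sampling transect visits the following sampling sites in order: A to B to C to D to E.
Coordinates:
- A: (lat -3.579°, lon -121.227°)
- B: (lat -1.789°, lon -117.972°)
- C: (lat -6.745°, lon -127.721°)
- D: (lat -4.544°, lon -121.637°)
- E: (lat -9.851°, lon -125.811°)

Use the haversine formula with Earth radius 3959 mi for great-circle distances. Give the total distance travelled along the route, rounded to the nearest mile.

Leg distances:
A→B: 256.5 mi  (cumulative 256.5 mi)
B→C: 753.8 mi  (cumulative 1010.3 mi)
C→D: 445.1 mi  (cumulative 1455.4 mi)
D→E: 465.1 mi  (cumulative 1920.4 mi)
Total route length ≈ 1920 mi.

1920 mi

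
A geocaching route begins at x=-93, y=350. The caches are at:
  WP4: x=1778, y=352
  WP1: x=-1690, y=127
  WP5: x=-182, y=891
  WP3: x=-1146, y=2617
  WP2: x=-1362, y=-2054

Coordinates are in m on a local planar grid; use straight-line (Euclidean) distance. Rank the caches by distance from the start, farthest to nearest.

Computing each straight-line distance from x=-93, y=350:
WP2 x=-1362, y=-2054: 2718.4 m
WP3 x=-1146, y=2617: 2499.6 m
WP4 x=1778, y=352: 1871.0 m
WP1 x=-1690, y=127: 1612.5 m
WP5 x=-182, y=891: 548.3 m

WP2, WP3, WP4, WP1, WP5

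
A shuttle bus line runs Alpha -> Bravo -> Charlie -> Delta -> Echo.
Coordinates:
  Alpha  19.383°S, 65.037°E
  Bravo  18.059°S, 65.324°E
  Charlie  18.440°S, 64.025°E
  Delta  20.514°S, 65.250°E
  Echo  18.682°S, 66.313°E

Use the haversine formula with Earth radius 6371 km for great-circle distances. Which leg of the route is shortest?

Bravo–Charlie

Leg distances:
Alpha→Bravo: 150.3 km
Bravo→Charlie: 143.6 km
Charlie→Delta: 264.0 km
Delta→Echo: 232.2 km
The shortest leg is Bravo–Charlie at 143.6 km.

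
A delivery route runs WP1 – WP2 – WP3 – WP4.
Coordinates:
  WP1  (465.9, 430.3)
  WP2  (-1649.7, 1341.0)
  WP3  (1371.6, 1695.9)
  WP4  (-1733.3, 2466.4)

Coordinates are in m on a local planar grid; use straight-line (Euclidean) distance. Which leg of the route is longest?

WP3–WP4

Leg distances:
WP1→WP2: 2303.3 m
WP2→WP3: 3042.1 m
WP3→WP4: 3199.1 m
The longest leg is WP3–WP4 at 3199.1 m.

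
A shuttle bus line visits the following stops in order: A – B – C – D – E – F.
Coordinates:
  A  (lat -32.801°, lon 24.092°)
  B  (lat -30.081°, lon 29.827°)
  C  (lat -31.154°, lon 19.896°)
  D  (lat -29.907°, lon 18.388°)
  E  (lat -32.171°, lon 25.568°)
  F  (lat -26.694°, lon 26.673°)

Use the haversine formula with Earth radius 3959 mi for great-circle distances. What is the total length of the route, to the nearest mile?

Leg distances:
A→B: 386.7 mi  (cumulative 386.7 mi)
B→C: 595.0 mi  (cumulative 981.7 mi)
C→D: 124.4 mi  (cumulative 1106.1 mi)
D→E: 452.8 mi  (cumulative 1558.9 mi)
E→F: 384.2 mi  (cumulative 1943.2 mi)
Total route length ≈ 1943 mi.

1943 mi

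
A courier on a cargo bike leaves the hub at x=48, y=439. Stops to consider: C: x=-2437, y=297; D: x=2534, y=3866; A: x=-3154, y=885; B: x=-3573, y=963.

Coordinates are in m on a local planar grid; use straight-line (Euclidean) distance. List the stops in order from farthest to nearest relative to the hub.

D, B, A, C

Computing each straight-line distance from x=48, y=439:
D x=2534, y=3866: 4233.7 m
B x=-3573, y=963: 3658.7 m
A x=-3154, y=885: 3232.9 m
C x=-2437, y=297: 2489.1 m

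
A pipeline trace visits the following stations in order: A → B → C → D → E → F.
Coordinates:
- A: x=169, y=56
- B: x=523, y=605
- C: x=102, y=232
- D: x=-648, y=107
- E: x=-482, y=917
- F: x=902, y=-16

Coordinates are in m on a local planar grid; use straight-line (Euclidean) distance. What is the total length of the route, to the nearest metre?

Leg distances:
A→B: 653.2 m  (cumulative 653.2 m)
B→C: 562.5 m  (cumulative 1215.7 m)
C→D: 760.3 m  (cumulative 1976.0 m)
D→E: 826.8 m  (cumulative 2802.9 m)
E→F: 1669.1 m  (cumulative 4472.0 m)
Total route length ≈ 4472 m.

4472 m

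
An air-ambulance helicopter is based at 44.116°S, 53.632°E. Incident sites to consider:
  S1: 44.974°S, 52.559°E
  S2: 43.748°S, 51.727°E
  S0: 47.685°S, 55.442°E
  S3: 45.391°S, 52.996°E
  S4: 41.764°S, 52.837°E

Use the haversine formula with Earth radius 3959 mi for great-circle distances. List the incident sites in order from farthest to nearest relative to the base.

S0, S4, S2, S3, S1

Computing each great-circle distance from 44.116°S, 53.632°E:
S0 47.685°S, 55.442°E: 261.5 mi
S4 41.764°S, 52.837°E: 167.4 mi
S2 43.748°S, 51.727°E: 98.1 mi
S3 45.391°S, 52.996°E: 93.5 mi
S1 44.974°S, 52.559°E: 79.4 mi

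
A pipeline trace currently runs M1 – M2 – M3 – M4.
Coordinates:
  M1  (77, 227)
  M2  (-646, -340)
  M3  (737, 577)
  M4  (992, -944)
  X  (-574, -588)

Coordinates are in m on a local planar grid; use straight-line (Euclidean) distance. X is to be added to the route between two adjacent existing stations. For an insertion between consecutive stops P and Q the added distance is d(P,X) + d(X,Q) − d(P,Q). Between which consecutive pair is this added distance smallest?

between M2 and M3

Added distance for inserting X between each consecutive pair:
M1–M2: 382.5 m
M2–M3: 352.7 m
M3–M4: 1817.6 m
Smallest added distance is 352.7 m, inserting between M2 and M3.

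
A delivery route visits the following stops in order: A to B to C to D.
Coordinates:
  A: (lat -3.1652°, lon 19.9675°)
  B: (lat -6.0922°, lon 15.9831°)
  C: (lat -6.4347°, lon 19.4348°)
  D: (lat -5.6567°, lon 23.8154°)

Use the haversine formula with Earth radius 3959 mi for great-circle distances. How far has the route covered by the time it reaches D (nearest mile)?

Leg distances:
A→B: 340.9 mi  (cumulative 340.9 mi)
B→C: 238.3 mi  (cumulative 579.1 mi)
C→D: 305.8 mi  (cumulative 884.9 mi)
Cumulative distance at D ≈ 885 mi.

885 mi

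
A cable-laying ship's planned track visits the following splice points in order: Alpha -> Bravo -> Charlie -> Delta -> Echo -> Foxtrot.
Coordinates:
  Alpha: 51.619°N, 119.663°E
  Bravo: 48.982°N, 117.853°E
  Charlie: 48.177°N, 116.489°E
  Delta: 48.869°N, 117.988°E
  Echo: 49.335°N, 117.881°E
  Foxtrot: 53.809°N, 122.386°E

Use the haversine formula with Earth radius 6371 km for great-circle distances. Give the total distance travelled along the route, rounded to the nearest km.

Leg distances:
Alpha→Bravo: 320.1 km  (cumulative 320.1 km)
Bravo→Charlie: 134.5 km  (cumulative 454.6 km)
Charlie→Delta: 134.6 km  (cumulative 589.2 km)
Delta→Echo: 52.4 km  (cumulative 641.6 km)
Echo→Foxtrot: 586.6 km  (cumulative 1228.2 km)
Total route length ≈ 1228 km.

1228 km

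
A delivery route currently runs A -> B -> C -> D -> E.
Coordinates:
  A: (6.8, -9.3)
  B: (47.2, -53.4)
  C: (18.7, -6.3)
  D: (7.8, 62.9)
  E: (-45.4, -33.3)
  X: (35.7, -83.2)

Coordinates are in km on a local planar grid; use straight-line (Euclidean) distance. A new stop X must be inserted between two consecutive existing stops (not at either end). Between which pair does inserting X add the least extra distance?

Added distance for inserting X between each consecutive pair:
A–B: 51.5 km
B–C: 55.6 km
C–D: 157.4 km
D–E: 134.0 km
Smallest added distance is 51.5 km, inserting between A and B.

between A and B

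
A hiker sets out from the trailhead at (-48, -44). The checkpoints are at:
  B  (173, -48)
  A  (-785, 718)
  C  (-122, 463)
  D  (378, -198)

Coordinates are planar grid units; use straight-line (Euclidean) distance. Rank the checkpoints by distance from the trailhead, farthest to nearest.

A, C, D, B

Computing each straight-line distance from (-48, -44):
A (-785, 718): 1060.1
C (-122, 463): 512.4
D (378, -198): 453.0
B (173, -48): 221.0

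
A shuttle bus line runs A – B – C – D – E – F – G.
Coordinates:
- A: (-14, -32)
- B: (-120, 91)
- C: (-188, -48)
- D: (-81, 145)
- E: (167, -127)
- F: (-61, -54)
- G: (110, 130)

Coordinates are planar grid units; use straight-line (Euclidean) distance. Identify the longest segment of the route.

D–E

Leg distances:
A→B: 162.4
B→C: 154.7
C→D: 220.7
D→E: 368.1
E→F: 239.4
F→G: 251.2
The longest leg is D–E at 368.1.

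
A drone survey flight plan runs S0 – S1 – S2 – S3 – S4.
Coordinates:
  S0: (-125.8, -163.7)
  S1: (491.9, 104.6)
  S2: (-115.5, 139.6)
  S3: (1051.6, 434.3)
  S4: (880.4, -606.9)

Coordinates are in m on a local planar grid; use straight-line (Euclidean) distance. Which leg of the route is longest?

Leg distances:
S0→S1: 673.5 m
S1→S2: 608.4 m
S2→S3: 1203.7 m
S3→S4: 1055.2 m
The longest leg is S2–S3 at 1203.7 m.

S2–S3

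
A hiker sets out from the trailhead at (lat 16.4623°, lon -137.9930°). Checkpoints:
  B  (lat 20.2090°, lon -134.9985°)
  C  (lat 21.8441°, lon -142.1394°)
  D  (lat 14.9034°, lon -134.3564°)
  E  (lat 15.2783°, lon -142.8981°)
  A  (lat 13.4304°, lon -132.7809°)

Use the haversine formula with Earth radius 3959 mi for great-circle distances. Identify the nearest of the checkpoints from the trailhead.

D

Distance to each, sorted:
D: 264.8 mi
B: 324.9 mi
E: 336.1 mi
A: 406.1 mi
C: 459.8 mi
The nearest is D at 264.8 mi.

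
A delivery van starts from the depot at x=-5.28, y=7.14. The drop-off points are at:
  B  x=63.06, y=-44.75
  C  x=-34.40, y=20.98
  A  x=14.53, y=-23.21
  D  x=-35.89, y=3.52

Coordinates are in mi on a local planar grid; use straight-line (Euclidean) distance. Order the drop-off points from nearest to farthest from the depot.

D, C, A, B

Computing each straight-line distance from x=-5.28, y=7.14:
D x=-35.89, y=3.52: 30.8 mi
C x=-34.40, y=20.98: 32.2 mi
A x=14.53, y=-23.21: 36.2 mi
B x=63.06, y=-44.75: 85.8 mi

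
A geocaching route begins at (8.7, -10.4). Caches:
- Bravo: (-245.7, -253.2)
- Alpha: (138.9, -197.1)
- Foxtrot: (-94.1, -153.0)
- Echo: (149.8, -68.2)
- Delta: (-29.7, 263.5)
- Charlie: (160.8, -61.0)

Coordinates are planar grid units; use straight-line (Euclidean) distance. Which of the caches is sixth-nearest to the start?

Bravo

Distances from the start ((8.7, -10.4)):
Echo: 152.5
Charlie: 160.3
Foxtrot: 175.8
Alpha: 227.6
Delta: 276.6
Bravo: 351.7
The sixth-nearest is Bravo at 351.7.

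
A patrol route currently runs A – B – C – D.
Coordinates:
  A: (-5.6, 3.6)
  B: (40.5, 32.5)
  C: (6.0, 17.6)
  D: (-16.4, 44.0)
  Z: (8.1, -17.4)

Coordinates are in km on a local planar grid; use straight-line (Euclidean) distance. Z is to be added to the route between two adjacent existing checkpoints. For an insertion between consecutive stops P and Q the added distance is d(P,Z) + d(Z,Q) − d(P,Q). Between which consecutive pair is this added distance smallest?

Added distance for inserting Z between each consecutive pair:
A–B: 30.2 km
B–C: 57.0 km
C–D: 66.5 km
Smallest added distance is 30.2 km, inserting between A and B.

between A and B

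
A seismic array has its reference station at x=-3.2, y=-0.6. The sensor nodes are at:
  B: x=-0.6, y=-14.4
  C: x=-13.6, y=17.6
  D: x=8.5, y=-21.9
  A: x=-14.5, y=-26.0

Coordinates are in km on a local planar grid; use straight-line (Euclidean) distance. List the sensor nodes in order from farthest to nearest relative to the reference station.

A, D, C, B

Distances from the reference station:
A x=-14.5, y=-26.0: 27.8 km
D x=8.5, y=-21.9: 24.3 km
C x=-13.6, y=17.6: 21.0 km
B x=-0.6, y=-14.4: 14.0 km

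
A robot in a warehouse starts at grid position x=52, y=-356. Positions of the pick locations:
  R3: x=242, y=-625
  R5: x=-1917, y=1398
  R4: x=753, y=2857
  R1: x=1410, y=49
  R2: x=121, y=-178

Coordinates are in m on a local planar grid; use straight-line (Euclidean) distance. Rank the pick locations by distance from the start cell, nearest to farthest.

Computing each straight-line distance from x=52, y=-356:
R2 x=121, y=-178: 190.9 m
R3 x=242, y=-625: 329.3 m
R1 x=1410, y=49: 1417.1 m
R5 x=-1917, y=1398: 2636.9 m
R4 x=753, y=2857: 3288.6 m

R2, R3, R1, R5, R4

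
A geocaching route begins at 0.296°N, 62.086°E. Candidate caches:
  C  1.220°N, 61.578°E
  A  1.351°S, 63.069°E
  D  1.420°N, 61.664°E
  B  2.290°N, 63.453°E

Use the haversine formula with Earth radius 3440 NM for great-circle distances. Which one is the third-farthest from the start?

Distance to each, sorted:
B: 145.1 NM
A: 115.2 NM
D: 72.1 NM
C: 63.3 NM
The third-farthest is D at 72.1 NM.

D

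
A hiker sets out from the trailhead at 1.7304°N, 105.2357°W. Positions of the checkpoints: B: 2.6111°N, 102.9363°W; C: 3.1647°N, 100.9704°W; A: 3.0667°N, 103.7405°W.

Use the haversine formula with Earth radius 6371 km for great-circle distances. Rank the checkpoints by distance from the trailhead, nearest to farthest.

Computing each great-circle distance from 1.7304°N, 105.2357°W:
A 3.0667°N, 103.7405°W: 222.9 km
B 2.6111°N, 102.9363°W: 273.6 km
C 3.1647°N, 100.9704°W: 500.0 km

A, B, C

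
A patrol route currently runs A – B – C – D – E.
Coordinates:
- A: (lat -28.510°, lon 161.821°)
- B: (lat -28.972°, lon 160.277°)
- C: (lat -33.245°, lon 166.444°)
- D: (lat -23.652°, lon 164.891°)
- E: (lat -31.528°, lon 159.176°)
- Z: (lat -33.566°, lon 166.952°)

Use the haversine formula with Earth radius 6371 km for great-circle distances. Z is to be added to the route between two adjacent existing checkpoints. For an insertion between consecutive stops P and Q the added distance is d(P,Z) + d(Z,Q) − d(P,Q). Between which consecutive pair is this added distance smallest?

between C and D

Added distance for inserting Z between each consecutive pair:
A–B: 1399.9 km
B–C: 118.3 km
C–D: 102.3 km
D–E: 842.8 km
Smallest added distance is 102.3 km, inserting between C and D.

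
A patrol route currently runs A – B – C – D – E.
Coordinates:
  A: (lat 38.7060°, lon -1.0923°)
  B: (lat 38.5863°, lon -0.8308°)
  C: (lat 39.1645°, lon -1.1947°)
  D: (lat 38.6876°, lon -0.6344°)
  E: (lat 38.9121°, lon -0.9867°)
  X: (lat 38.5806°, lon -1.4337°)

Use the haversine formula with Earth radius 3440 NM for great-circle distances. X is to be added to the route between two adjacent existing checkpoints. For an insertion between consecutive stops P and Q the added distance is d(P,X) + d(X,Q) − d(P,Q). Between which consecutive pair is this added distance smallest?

between B and C

Added distance for inserting X between each consecutive pair:
A–B: 31.8 NM
B–C: 26.4 NM
C–D: 36.0 NM
D–E: 45.6 NM
Smallest added distance is 26.4 NM, inserting between B and C.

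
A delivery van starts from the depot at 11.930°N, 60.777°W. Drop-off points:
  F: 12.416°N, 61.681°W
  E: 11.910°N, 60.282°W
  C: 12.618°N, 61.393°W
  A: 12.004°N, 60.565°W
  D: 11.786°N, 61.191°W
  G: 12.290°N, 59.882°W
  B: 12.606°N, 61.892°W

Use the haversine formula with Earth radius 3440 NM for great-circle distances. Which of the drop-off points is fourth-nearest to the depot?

C

Distances from the depot (11.930°N, 60.777°W):
A: 13.2 NM
D: 25.8 NM
E: 29.1 NM
C: 54.9 NM
G: 56.8 NM
F: 60.5 NM
B: 77.0 NM
The fourth-nearest is C at 54.9 NM.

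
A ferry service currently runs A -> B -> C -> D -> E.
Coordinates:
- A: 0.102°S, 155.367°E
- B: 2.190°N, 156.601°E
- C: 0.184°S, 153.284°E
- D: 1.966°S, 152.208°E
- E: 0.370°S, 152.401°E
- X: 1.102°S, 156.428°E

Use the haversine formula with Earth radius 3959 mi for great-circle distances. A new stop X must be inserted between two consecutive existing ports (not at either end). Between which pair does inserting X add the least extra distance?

Added distance for inserting X between each consecutive pair:
A–B: 148.7 mi
B–C: 172.3 mi
C–D: 380.0 mi
D–E: 469.2 mi
Smallest added distance is 148.7 mi, inserting between A and B.

between A and B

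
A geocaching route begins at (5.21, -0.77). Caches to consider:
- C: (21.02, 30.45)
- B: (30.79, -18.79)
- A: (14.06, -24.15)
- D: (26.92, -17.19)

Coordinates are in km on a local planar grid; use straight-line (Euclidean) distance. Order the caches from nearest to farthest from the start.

A, D, B, C

Distance from the start at (5.21, -0.77) to each:
A (14.06, -24.15): 25.0 km
D (26.92, -17.19): 27.2 km
B (30.79, -18.79): 31.3 km
C (21.02, 30.45): 35.0 km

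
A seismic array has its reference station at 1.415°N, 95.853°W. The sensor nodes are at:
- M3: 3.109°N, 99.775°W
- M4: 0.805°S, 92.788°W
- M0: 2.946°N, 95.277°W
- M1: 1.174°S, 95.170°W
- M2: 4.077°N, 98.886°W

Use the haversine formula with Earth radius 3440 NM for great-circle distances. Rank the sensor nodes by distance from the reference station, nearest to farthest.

M0, M1, M4, M2, M3

Distances from the reference station:
M0 2.946°N, 95.277°W: 98.2 NM
M1 1.174°S, 95.170°W: 160.8 NM
M4 0.805°S, 92.788°W: 227.2 NM
M2 4.077°N, 98.886°W: 242.1 NM
M3 3.109°N, 99.775°W: 256.3 NM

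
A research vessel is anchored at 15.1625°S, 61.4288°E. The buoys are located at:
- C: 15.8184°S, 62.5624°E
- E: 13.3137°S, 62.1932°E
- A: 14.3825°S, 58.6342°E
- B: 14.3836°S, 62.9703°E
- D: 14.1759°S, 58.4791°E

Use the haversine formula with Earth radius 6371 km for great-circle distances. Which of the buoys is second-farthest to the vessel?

A

Distances from the vessel (15.1625°S, 61.4288°E):
D: 335.7 km
A: 312.7 km
E: 221.5 km
B: 187.0 km
C: 141.7 km
The second-farthest is A at 312.7 km.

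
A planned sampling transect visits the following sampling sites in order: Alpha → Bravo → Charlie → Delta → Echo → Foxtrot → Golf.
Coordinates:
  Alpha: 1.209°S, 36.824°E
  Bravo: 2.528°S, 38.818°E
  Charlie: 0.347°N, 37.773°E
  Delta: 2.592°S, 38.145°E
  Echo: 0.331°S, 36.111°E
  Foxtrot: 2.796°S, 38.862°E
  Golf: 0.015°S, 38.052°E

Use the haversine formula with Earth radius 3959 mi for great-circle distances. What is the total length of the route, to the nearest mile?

1247 mi

Leg distances:
Alpha→Bravo: 165.1 mi  (cumulative 165.1 mi)
Bravo→Charlie: 211.4 mi  (cumulative 376.5 mi)
Charlie→Delta: 204.7 mi  (cumulative 581.2 mi)
Delta→Echo: 210.1 mi  (cumulative 791.3 mi)
Echo→Foxtrot: 255.2 mi  (cumulative 1046.5 mi)
Foxtrot→Golf: 200.1 mi  (cumulative 1246.6 mi)
Total route length ≈ 1247 mi.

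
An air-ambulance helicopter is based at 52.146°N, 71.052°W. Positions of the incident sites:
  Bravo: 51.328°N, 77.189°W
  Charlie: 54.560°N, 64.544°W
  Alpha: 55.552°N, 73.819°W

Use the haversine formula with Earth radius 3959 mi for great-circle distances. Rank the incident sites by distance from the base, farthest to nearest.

Charlie, Bravo, Alpha

Distance from the base at 52.146°N, 71.052°W to each:
Charlie 54.560°N, 64.544°W: 315.8 mi
Bravo 51.328°N, 77.189°W: 268.5 mi
Alpha 55.552°N, 73.819°W: 260.9 mi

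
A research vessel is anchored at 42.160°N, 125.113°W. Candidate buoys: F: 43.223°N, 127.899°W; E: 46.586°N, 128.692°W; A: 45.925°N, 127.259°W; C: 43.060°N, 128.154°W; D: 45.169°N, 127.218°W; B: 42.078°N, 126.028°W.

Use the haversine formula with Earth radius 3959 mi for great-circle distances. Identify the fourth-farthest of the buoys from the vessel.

Distances from the vessel (42.160°N, 125.113°W):
E: 353.1 mi
A: 281.1 mi
D: 233.0 mi
C: 166.7 mi
F: 159.4 mi
B: 47.2 mi
The fourth-farthest is C at 166.7 mi.

C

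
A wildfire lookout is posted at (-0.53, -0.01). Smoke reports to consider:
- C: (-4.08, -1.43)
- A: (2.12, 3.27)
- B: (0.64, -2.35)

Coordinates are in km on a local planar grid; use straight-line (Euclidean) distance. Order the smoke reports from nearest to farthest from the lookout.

Distances from the lookout:
B (0.64, -2.35): 2.6 km
C (-4.08, -1.43): 3.8 km
A (2.12, 3.27): 4.2 km

B, C, A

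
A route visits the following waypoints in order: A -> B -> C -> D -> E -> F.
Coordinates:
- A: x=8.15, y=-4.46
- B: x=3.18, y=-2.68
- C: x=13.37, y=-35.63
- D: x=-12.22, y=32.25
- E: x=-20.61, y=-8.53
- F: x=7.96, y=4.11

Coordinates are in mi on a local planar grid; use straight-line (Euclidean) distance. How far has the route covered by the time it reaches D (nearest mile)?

Leg distances:
A→B: 5.3 mi  (cumulative 5.3 mi)
B→C: 34.5 mi  (cumulative 39.8 mi)
C→D: 72.5 mi  (cumulative 112.3 mi)
Cumulative distance at D ≈ 112 mi.

112 mi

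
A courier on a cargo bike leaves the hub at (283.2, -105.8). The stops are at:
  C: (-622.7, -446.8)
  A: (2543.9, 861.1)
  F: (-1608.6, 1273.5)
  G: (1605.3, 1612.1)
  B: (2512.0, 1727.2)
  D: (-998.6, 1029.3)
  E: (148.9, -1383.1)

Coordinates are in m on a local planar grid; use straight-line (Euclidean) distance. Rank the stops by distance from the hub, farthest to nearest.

B, A, F, G, D, E, C

Computing each straight-line distance from (283.2, -105.8):
B (2512.0, 1727.2): 2885.7 m
A (2543.9, 861.1): 2458.8 m
F (-1608.6, 1273.5): 2341.2 m
G (1605.3, 1612.1): 2167.7 m
D (-998.6, 1029.3): 1712.2 m
E (148.9, -1383.1): 1284.3 m
C (-622.7, -446.8): 968.0 m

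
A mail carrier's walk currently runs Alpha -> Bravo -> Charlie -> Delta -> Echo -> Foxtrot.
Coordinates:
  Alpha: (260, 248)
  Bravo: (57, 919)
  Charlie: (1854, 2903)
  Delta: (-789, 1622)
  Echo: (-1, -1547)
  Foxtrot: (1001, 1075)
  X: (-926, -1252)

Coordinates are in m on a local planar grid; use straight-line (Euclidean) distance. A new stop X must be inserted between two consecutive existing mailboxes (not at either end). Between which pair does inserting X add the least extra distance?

between Delta and Echo

Added distance for inserting X between each consecutive pair:
Alpha–Bravo: 3594.4 m
Bravo–Charlie: 4705.6 m
Charlie–Delta: 4939.4 m
Delta–Echo: 582.7 m
Echo–Foxtrot: 1185.3 m
Smallest added distance is 582.7 m, inserting between Delta and Echo.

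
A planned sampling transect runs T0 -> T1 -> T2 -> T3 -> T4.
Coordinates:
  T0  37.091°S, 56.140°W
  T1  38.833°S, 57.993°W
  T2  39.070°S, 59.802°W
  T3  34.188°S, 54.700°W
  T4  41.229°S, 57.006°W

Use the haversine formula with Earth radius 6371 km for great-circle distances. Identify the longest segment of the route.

T3–T4

Leg distances:
T0→T1: 252.8 km
T1→T2: 158.6 km
T2→T3: 708.2 km
T3→T4: 808.7 km
The longest leg is T3–T4 at 808.7 km.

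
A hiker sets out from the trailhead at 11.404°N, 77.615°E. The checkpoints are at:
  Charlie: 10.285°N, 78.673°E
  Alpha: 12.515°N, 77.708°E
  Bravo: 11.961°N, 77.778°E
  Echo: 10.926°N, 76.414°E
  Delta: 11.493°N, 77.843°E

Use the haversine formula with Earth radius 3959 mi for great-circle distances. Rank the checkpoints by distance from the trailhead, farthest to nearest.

Distance from the trailhead at 11.404°N, 77.615°E to each:
Charlie 10.285°N, 78.673°E: 105.5 mi
Echo 10.926°N, 76.414°E: 87.9 mi
Alpha 12.515°N, 77.708°E: 77.0 mi
Bravo 11.961°N, 77.778°E: 40.0 mi
Delta 11.493°N, 77.843°E: 16.6 mi

Charlie, Echo, Alpha, Bravo, Delta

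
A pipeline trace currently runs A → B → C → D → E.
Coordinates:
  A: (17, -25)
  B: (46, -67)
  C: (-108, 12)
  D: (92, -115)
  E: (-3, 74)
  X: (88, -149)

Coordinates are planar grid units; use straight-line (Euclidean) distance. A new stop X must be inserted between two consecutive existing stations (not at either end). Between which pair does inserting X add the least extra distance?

Added distance for inserting X between each consecutive pair:
A–B: 184.0
B–C: 172.7
C–D: 51.0
D–E: 63.6
Smallest added distance is 51.0, inserting between C and D.

between C and D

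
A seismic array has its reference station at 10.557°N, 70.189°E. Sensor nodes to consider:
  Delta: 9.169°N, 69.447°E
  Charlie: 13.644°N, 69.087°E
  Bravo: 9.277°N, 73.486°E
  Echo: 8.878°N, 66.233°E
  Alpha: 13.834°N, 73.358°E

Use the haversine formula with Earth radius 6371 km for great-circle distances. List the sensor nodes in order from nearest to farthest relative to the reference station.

Distance from the reference station at 10.557°N, 70.189°E to each:
Delta 9.169°N, 69.447°E: 174.4 km
Charlie 13.644°N, 69.087°E: 363.6 km
Bravo 9.277°N, 73.486°E: 388.2 km
Echo 8.878°N, 66.233°E: 472.0 km
Alpha 13.834°N, 73.358°E: 501.4 km

Delta, Charlie, Bravo, Echo, Alpha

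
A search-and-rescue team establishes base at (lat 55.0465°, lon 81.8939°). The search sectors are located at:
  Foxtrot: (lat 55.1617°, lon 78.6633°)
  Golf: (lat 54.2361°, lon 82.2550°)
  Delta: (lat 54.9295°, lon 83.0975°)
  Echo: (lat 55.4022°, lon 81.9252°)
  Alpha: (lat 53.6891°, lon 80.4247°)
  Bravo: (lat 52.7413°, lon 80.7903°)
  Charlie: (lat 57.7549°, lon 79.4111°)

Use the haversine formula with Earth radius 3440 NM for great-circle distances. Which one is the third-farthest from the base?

Foxtrot

Distances from the base ((lat 55.0465°, lon 81.8939°)):
Charlie: 182.3 NM
Bravo: 143.8 NM
Foxtrot: 111.2 NM
Alpha: 96.3 NM
Golf: 50.2 NM
Delta: 42.1 NM
Echo: 21.4 NM
The third-farthest is Foxtrot at 111.2 NM.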